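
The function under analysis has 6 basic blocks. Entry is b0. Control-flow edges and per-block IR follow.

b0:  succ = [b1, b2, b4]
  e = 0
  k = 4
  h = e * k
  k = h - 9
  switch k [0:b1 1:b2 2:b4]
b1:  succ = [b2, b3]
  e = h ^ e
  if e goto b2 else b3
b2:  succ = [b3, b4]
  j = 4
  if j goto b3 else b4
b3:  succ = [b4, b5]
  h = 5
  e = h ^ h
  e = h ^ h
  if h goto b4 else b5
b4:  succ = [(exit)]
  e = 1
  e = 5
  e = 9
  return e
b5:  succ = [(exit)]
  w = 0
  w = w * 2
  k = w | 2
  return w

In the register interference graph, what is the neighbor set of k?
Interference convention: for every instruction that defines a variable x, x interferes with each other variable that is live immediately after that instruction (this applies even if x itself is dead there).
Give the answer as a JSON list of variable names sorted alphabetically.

Answer: ["e", "h", "w"]

Analysis:
def/use:
  b0 def {e,h,k} use ∅
  b1 def {e} use {e,h}
  b2 def {j} use ∅
  b3 def {e,h} use ∅
  b4 def {e} use ∅
  b5 def {k,w} use ∅

Liveness:
  live b0: ∅→{e,h}
  live b1: {e,h}→∅
  live b2: ∅→∅
  live b3: ∅→∅
  live b4: ∅→∅
  live b5: ∅→∅

Interfere edges:
  e: {h,k}
  h: {e,k}
  j: ∅
  k: {e,h,w}
  w: {k}

N(k) = ["e", "h", "w"]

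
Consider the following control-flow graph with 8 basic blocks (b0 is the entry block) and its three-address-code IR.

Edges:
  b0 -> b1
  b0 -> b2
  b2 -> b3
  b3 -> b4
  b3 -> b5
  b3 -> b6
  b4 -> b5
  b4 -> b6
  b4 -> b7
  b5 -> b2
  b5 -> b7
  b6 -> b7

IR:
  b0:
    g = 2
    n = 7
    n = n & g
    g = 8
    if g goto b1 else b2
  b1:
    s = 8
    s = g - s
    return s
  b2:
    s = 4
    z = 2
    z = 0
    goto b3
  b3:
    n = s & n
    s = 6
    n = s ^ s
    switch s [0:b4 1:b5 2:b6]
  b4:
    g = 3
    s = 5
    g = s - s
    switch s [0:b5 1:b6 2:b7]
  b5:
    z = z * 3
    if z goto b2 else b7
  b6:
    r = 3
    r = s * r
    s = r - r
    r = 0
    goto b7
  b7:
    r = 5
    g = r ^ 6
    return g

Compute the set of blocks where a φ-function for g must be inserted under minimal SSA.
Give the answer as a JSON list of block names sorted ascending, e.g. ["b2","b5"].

Answer: ["b2", "b5", "b6", "b7"]

Analysis:
idom tree: b1←b0 b2←b0 b3←b2 b4←b3 b5←b3 b6←b3 b7←b3
Dom at joins:
  b2: preds {b0,b5}: {b0} ∩ {b0,b2,b3,b5} = {b0}; idom=b0
  b5: preds {b3,b4}: {b0,b2,b3} ∩ {b0,b2,b3,b4} = {b0,b2,b3}; idom=b3
  b6: preds {b3,b4}: {b0,b2,b3} ∩ {b0,b2,b3,b4} = {b0,b2,b3}; idom=b3
  b7: preds {b4,b5,b6}: {b0,b2,b3,b4} ∩ {b0,b2,b3,b5} ∩ {b0,b2,b3,b6} = {b0,b2,b3}; idom=b3

Frontier:
  b2←b0: walk · to b0
  b2←b5: walk b5→b3→b2 to b0
  b5←b3: walk · to b3
  b5←b4: walk b4 to b3
  b6←b3: walk · to b3
  b6←b4: walk b4 to b3
  b7←b4: walk b4 to b3
  b7←b5: walk b5 to b3
  b7←b6: walk b6 to b3
  b0 → ∅
  b1 → ∅
  b2 → {b2}
  b3 → {b2}
  b4 → {b5,b6,b7}
  b5 → {b2,b7}
  b6 → {b7}
  b7 → ∅

φ for g: defs {b0,b4,b7}
  DF⁺ = {b2,b5,b6,b7}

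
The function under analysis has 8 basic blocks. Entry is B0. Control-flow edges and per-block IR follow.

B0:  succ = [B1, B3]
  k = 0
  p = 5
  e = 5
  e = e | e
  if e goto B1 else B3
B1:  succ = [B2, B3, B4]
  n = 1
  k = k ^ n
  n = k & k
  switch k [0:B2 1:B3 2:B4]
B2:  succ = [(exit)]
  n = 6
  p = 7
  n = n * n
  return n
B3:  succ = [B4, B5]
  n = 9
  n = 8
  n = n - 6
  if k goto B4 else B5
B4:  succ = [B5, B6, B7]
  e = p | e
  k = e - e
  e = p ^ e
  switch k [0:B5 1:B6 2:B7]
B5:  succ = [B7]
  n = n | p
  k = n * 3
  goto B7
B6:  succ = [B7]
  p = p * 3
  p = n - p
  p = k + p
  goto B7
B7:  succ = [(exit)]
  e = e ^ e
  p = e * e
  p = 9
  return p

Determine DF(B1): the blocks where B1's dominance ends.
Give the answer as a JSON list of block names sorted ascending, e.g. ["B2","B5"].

idom tree: B1←B0 B2←B1 B3←B0 B4←B0 B5←B0 B6←B4 B7←B0
Dom at joins:
  B3: preds {B0,B1}: {B0} ∩ {B0,B1} = {B0}; idom=B0
  B4: preds {B1,B3}: {B0,B1} ∩ {B0,B3} = {B0}; idom=B0
  B5: preds {B3,B4}: {B0,B3} ∩ {B0,B4} = {B0}; idom=B0
  B7: preds {B4,B5,B6}: {B0,B4} ∩ {B0,B5} ∩ {B0,B4,B6} = {B0}; idom=B0

DF derivation:
  join B3 pred B0: · stop@B0
  join B3 pred B1: B1 stop@B0
  join B4 pred B1: B1 stop@B0
  join B4 pred B3: B3 stop@B0
  join B5 pred B3: B3 stop@B0
  join B5 pred B4: B4 stop@B0
  join B7 pred B4: B4 stop@B0
  join B7 pred B5: B5 stop@B0
  join B7 pred B6: B6→B4 stop@B0
  B0 → ∅
  B1 → {B3,B4}
  B2 → ∅
  B3 → {B4,B5}
  B4 → {B5,B7}
  B5 → {B7}
  B6 → {B7}
  B7 → ∅

DF(B1) = ["B3", "B4"]

Answer: ["B3", "B4"]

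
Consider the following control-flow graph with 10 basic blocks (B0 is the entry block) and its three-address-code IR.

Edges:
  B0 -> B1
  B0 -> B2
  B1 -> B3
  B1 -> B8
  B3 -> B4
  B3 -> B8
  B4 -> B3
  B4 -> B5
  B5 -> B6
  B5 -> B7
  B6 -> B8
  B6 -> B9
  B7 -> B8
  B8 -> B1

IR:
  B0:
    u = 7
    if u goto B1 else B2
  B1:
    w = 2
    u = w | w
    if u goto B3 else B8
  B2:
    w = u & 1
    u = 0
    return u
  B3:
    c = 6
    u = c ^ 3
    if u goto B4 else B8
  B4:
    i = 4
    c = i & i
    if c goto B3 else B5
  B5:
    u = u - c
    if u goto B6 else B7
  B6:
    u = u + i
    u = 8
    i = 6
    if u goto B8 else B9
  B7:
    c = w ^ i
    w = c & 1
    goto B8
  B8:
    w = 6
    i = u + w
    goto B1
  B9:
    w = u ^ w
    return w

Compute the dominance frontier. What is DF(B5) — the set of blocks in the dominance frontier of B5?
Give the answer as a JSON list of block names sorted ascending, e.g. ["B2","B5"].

Answer: ["B8"]

Derivation:
idom tree: B1←B0 B2←B0 B3←B1 B4←B3 B5←B4 B6←B5 B7←B5 B8←B1 B9←B6
Join-block Dom:
  B1: preds {B0,B8}: {B0} ∩ {B0,B1,B8} = {B0}; idom=B0
  B3: preds {B1,B4}: {B0,B1} ∩ {B0,B1,B3,B4} = {B0,B1}; idom=B1
  B8: preds {B1,B3,B6,B7}: {B0,B1} ∩ {B0,B1,B3} ∩ {B0,B1,B3,B4,B5,B6} ∩ {B0,B1,B3,B4,B5,B7} = {B0,B1}; idom=B1

Frontier:
  join B1 pred B0: · stop@B0
  join B1 pred B8: B8→B1 stop@B0
  join B3 pred B1: · stop@B1
  join B3 pred B4: B4→B3 stop@B1
  join B8 pred B1: · stop@B1
  join B8 pred B3: B3 stop@B1
  join B8 pred B6: B6→B5→B4→B3 stop@B1
  join B8 pred B7: B7→B5→B4→B3 stop@B1
  DF(B0)=∅
  DF(B1)={B1}
  DF(B2)=∅
  DF(B3)={B3,B8}
  DF(B4)={B3,B8}
  DF(B5)={B8}
  DF(B6)={B8}
  DF(B7)={B8}
  DF(B8)={B1}
  DF(B9)=∅

DF(B5) = ["B8"]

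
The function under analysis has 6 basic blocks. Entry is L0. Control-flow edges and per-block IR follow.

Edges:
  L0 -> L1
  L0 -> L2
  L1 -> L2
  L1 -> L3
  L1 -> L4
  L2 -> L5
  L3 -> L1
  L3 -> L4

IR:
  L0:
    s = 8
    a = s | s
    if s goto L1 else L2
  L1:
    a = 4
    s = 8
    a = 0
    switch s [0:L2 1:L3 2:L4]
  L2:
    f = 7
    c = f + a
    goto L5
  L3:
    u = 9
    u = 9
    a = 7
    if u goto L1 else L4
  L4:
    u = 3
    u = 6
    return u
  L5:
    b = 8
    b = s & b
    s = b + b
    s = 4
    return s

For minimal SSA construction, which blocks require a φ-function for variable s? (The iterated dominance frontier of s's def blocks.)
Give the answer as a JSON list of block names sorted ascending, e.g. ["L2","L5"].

idom tree: L1←L0 L2←L0 L3←L1 L4←L1 L5←L2
Dom∩ at merges:
  L1: preds {L0,L3}: {L0} ∩ {L0,L1,L3} = {L0}; idom=L0
  L2: preds {L0,L1}: {L0} ∩ {L0,L1} = {L0}; idom=L0
  L4: preds {L1,L3}: {L0,L1} ∩ {L0,L1,L3} = {L0,L1}; idom=L1

Frontier:
  L1←L0: walk · to L0
  L1←L3: walk L3→L1 to L0
  L2←L0: walk · to L0
  L2←L1: walk L1 to L0
  L4←L1: walk · to L1
  L4←L3: walk L3 to L1
  L0 → ∅
  L1 → {L1,L2}
  L2 → ∅
  L3 → {L1,L4}
  L4 → ∅
  L5 → ∅

φ for s: defs {L0,L1,L5}
  DF⁺ = {L1,L2}

Answer: ["L1", "L2"]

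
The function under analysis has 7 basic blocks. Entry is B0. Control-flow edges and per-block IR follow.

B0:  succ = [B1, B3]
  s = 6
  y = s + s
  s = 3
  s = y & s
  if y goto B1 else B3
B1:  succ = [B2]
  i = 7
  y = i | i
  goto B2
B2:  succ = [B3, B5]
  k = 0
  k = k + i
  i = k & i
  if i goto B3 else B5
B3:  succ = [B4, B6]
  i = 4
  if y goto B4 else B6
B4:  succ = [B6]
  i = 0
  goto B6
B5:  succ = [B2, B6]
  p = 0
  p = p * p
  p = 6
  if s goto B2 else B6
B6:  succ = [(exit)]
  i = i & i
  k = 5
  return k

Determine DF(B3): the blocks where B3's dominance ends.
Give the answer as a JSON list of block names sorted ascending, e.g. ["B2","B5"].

idom tree: B1←B0 B2←B1 B3←B0 B4←B3 B5←B2 B6←B0
Dom∩ at merges:
  B2: preds {B1,B5}: {B0,B1} ∩ {B0,B1,B2,B5} = {B0,B1}; idom=B1
  B3: preds {B0,B2}: {B0} ∩ {B0,B1,B2} = {B0}; idom=B0
  B6: preds {B3,B4,B5}: {B0,B3} ∩ {B0,B3,B4} ∩ {B0,B1,B2,B5} = {B0}; idom=B0

DF derivation:
  join B2 pred B1: · stop@B1
  join B2 pred B5: B5→B2 stop@B1
  join B3 pred B0: · stop@B0
  join B3 pred B2: B2→B1 stop@B0
  join B6 pred B3: B3 stop@B0
  join B6 pred B4: B4→B3 stop@B0
  join B6 pred B5: B5→B2→B1 stop@B0
  DF(B0)=∅
  DF(B1)={B3,B6}
  DF(B2)={B2,B3,B6}
  DF(B3)={B6}
  DF(B4)={B6}
  DF(B5)={B2,B6}
  DF(B6)=∅

DF(B3) = ["B6"]

Answer: ["B6"]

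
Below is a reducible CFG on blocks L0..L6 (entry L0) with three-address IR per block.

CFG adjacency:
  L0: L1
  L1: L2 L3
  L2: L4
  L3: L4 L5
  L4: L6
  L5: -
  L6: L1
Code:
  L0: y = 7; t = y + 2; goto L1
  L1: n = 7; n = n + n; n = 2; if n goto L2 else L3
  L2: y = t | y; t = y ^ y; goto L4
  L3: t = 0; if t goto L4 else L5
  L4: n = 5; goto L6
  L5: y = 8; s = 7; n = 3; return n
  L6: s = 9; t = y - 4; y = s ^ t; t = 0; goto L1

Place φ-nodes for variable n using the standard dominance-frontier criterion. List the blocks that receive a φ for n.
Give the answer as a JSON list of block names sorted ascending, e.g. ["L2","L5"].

Answer: ["L1"]

Working:
idom tree: L1←L0 L2←L1 L3←L1 L4←L1 L5←L3 L6←L4
Join-block Dom:
  L1: preds {L0,L6}: {L0} ∩ {L0,L1,L4,L6} = {L0}; idom=L0
  L4: preds {L2,L3}: {L0,L1,L2} ∩ {L0,L1,L3} = {L0,L1}; idom=L1

DF derivation:
  join L1 pred L0: · stop@L0
  join L1 pred L6: L6→L4→L1 stop@L0
  join L4 pred L2: L2 stop@L1
  join L4 pred L3: L3 stop@L1
  L0 → ∅
  L1 → {L1}
  L2 → {L4}
  L3 → {L4}
  L4 → {L1}
  L5 → ∅
  L6 → {L1}

φ for n: defs {L1,L4,L5}
  DF⁺ = {L1}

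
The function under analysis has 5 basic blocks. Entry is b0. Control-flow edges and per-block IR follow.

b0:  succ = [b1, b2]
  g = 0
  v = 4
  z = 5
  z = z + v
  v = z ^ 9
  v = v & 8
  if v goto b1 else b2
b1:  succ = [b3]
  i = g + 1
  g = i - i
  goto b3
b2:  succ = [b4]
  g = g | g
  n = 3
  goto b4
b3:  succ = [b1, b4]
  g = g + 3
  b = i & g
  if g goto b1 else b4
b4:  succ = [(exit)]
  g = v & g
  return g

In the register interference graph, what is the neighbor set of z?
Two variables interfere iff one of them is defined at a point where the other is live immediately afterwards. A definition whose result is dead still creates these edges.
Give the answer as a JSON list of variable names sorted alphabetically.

Answer: ["g", "v"]

Analysis:
Per-block:
  b0 def {g,v,z} use ∅
  b1 def {g,i} use {g}
  b2 def {g,n} use {g}
  b3 def {b,g} use {g,i}
  b4 def {g} use {g,v}

Liveness:
  b0: in=∅ out={g,v}
  b1: in={g,v} out={g,i,v}
  b2: in={g,v} out={g,v}
  b3: in={g,i,v} out={g,v}
  b4: in={g,v} out=∅

Interfere edges:
  b — {g,v}
  g — {b,i,n,v,z}
  i — {g,v}
  n — {g,v}
  v — {b,g,i,n,z}
  z — {g,v}

N(z) = ["g", "v"]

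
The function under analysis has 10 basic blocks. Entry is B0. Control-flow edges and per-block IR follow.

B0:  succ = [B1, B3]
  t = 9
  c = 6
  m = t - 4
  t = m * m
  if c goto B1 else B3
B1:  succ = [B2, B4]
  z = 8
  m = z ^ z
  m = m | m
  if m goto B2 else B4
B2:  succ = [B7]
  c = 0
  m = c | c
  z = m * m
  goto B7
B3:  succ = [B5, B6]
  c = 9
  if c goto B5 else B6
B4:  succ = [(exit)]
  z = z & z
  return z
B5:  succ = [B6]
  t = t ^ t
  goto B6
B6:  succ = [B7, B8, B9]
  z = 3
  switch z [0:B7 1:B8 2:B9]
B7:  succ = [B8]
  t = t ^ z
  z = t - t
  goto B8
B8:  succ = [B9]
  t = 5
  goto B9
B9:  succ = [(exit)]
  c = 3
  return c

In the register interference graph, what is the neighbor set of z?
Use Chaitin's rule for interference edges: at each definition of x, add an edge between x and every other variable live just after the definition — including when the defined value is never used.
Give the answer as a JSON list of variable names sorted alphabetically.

Answer: ["m", "t"]

Working:
Block summaries:
  B0 def {c,m,t} use ∅
  B1 def {m,z} use ∅
  B2 def {c,m,z} use ∅
  B3 def {c} use ∅
  B4 def {z} use {z}
  B5 def {t} use {t}
  B6 def {z} use ∅
  B7 def {t,z} use {t,z}
  B8 def {t} use ∅
  B9 def {c} use ∅

Live sets:
  B0 li=∅ lo={t}
  B1 li={t} lo={t,z}
  B2 li={t} lo={t,z}
  B3 li={t} lo={t}
  B4 li={z} lo=∅
  B5 li={t} lo={t}
  B6 li={t} lo={t,z}
  B7 li={t,z} lo=∅
  B8 li=∅ lo=∅
  B9 li=∅ lo=∅

Interference:
  c: {m,t}
  m: {c,t,z}
  t: {c,m,z}
  z: {m,t}

N(z) = ["m", "t"]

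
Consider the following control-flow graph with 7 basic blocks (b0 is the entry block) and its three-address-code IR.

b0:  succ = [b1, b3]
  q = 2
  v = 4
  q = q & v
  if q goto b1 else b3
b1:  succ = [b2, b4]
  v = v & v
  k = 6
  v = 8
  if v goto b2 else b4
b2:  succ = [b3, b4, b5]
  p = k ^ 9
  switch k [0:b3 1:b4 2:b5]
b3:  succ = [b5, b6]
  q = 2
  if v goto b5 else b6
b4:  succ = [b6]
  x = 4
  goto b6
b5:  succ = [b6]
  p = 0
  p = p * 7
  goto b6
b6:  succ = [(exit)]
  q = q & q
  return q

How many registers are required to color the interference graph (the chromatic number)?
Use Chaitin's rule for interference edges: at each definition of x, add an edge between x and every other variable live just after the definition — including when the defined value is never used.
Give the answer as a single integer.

Answer: 4

Working:
def/use:
  b0: def={q,v} ue=∅
  b1: def={k,v} ue={v}
  b2: def={p} ue={k}
  b3: def={q} ue={v}
  b4: def={x} ue=∅
  b5: def={p} ue=∅
  b6: def={q} ue={q}

Backward fixpoint:
  live b0: ∅→{q,v}
  live b1: {q,v}→{k,q,v}
  live b2: {k,q,v}→{q,v}
  live b3: {v}→{q}
  live b4: {q}→{q}
  live b5: {q}→{q}
  live b6: {q}→∅

Interfere edges:
  k — {p,q,v}
  p — {k,q,v}
  q — {k,p,v,x}
  v — {k,p,q}
  x — {q}

Registers:
  clique {k,p,q,v} ⇒ need ≥ 4
  assign k→R1 p→R2 q→R0 v→R3 x→R1 — no edge inside a register ⇒ χ ≤ 4
  χ = 4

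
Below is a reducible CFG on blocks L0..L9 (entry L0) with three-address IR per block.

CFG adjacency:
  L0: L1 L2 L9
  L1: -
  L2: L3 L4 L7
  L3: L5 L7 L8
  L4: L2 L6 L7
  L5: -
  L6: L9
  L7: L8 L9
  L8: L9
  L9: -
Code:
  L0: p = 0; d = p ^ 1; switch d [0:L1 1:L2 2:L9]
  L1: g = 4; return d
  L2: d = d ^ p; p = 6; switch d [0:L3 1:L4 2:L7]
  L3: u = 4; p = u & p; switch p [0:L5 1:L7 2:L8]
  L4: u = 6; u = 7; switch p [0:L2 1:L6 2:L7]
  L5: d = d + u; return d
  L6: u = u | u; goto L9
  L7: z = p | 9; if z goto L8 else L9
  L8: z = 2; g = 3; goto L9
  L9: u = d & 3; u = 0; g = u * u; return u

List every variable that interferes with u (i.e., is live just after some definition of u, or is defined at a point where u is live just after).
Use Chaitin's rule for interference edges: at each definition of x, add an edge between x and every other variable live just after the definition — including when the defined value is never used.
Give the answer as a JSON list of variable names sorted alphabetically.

Answer: ["d", "g", "p"]

Working:
Block summaries:
  L0: {d,p} / ∅
  L1: {g} / {d}
  L2: {d,p} / {d,p}
  L3: {p,u} / {p}
  L4: {u} / {p}
  L5: {d} / {d,u}
  L6: {u} / {u}
  L7: {z} / {p}
  L8: {g,z} / ∅
  L9: {g,u} / {d}

Live sets:
  L0: in=∅ out={d,p}
  L1: in={d} out=∅
  L2: in={d,p} out={d,p}
  L3: in={d,p} out={d,p,u}
  L4: in={d,p} out={d,p,u}
  L5: in={d,u} out=∅
  L6: in={d,u} out={d}
  L7: in={d,p} out={d}
  L8: in={d} out={d}
  L9: in={d} out=∅

Conflict graph:
  d — {g,p,u,z}
  g — {d,u}
  p — {d,u}
  u — {d,g,p}
  z — {d}

N(u) = ["d", "g", "p"]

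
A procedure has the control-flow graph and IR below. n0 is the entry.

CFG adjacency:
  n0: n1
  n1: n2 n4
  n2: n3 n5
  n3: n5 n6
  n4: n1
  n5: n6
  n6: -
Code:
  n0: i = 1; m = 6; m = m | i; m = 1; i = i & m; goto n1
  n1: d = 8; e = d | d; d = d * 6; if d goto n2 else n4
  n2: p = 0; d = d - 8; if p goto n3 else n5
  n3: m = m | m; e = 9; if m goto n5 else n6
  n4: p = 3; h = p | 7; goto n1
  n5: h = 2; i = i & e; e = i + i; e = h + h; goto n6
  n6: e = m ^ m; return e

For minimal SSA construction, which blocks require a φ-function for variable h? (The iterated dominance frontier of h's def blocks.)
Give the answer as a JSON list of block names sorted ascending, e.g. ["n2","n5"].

Answer: ["n1", "n6"]

Analysis:
idom tree: n1←n0 n2←n1 n3←n2 n4←n1 n5←n2 n6←n2
Dom∩ at merges:
  n1: preds {n0,n4}: {n0} ∩ {n0,n1,n4} = {n0}; idom=n0
  n5: preds {n2,n3}: {n0,n1,n2} ∩ {n0,n1,n2,n3} = {n0,n1,n2}; idom=n2
  n6: preds {n3,n5}: {n0,n1,n2,n3} ∩ {n0,n1,n2,n5} = {n0,n1,n2}; idom=n2

DF walk-up:
  n1←n0: walk · to n0
  n1←n4: walk n4→n1 to n0
  n5←n2: walk · to n2
  n5←n3: walk n3 to n2
  n6←n3: walk n3 to n2
  n6←n5: walk n5 to n2
  DF(n0)=∅
  DF(n1)={n1}
  DF(n2)=∅
  DF(n3)={n5,n6}
  DF(n4)={n1}
  DF(n5)={n6}
  DF(n6)=∅

φ for h: defs {n4,n5}
  DF⁺ = {n1,n6}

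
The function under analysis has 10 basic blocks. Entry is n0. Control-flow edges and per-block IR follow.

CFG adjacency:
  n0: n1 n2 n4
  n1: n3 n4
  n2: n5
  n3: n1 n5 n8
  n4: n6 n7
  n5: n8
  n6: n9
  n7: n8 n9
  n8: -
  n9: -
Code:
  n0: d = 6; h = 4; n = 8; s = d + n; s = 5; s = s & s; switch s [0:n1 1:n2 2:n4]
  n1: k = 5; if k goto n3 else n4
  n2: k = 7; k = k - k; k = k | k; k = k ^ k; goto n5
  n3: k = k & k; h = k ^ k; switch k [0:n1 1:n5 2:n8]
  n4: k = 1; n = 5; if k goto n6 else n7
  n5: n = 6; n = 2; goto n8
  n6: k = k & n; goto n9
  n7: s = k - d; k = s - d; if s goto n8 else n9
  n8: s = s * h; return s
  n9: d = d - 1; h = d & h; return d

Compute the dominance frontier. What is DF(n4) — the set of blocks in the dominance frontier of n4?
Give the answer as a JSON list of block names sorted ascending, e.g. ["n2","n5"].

idom tree: n1←n0 n2←n0 n3←n1 n4←n0 n5←n0 n6←n4 n7←n4 n8←n0 n9←n4
Dom at joins:
  n1: preds {n0,n3}: {n0} ∩ {n0,n1,n3} = {n0}; idom=n0
  n4: preds {n0,n1}: {n0} ∩ {n0,n1} = {n0}; idom=n0
  n5: preds {n2,n3}: {n0,n2} ∩ {n0,n1,n3} = {n0}; idom=n0
  n8: preds {n3,n5,n7}: {n0,n1,n3} ∩ {n0,n5} ∩ {n0,n4,n7} = {n0}; idom=n0
  n9: preds {n6,n7}: {n0,n4,n6} ∩ {n0,n4,n7} = {n0,n4}; idom=n4

DF derivation:
  n1←n0: walk · to n0
  n1←n3: walk n3→n1 to n0
  n4←n0: walk · to n0
  n4←n1: walk n1 to n0
  n5←n2: walk n2 to n0
  n5←n3: walk n3→n1 to n0
  n8←n3: walk n3→n1 to n0
  n8←n5: walk n5 to n0
  n8←n7: walk n7→n4 to n0
  n9←n6: walk n6 to n4
  n9←n7: walk n7 to n4
  n0 → ∅
  n1 → {n1,n4,n5,n8}
  n2 → {n5}
  n3 → {n1,n5,n8}
  n4 → {n8}
  n5 → {n8}
  n6 → {n9}
  n7 → {n8,n9}
  n8 → ∅
  n9 → ∅

DF(n4) = ["n8"]

Answer: ["n8"]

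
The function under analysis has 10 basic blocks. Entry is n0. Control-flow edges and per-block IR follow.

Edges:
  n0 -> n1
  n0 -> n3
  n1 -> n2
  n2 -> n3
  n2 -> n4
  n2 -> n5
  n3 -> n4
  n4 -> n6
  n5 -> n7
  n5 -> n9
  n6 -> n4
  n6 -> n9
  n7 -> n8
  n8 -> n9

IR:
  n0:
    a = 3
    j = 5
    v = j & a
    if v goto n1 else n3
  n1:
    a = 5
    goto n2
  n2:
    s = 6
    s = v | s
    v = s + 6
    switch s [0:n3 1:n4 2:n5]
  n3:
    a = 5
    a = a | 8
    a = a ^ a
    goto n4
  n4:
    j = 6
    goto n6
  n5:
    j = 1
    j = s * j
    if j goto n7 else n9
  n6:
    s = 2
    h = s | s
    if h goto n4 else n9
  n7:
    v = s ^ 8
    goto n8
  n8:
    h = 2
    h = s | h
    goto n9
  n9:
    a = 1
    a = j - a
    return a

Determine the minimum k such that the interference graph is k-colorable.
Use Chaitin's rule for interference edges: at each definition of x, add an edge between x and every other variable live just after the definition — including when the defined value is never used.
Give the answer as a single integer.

Per-block:
  n0: {a,j,v} / ∅
  n1: {a} / ∅
  n2: {s,v} / {v}
  n3: {a} / ∅
  n4: {j} / ∅
  n5: {j} / {s}
  n6: {h,s} / ∅
  n7: {v} / {s}
  n8: {h} / {s}
  n9: {a} / {j}

Live sets:
  live n0: ∅→{v}
  live n1: {v}→{v}
  live n2: {v}→{s}
  live n3: ∅→∅
  live n4: ∅→{j}
  live n5: {s}→{j,s}
  live n6: {j}→{j}
  live n7: {j,s}→{j,s}
  live n8: {j,s}→{j}
  live n9: {j}→∅

Interfere edges:
  a: {j,v}
  h: {j,s}
  j: {a,h,s,v}
  s: {h,j,v}
  v: {a,j,s}

Chromatic number:
  {a,j,v} pairwise interfere (3-clique) ⇒ χ ≥ 3
  assign a→R1 h→R2 j→R0 s→R1 v→R2 — no edge inside a register ⇒ χ ≤ 3
  χ = 3

Answer: 3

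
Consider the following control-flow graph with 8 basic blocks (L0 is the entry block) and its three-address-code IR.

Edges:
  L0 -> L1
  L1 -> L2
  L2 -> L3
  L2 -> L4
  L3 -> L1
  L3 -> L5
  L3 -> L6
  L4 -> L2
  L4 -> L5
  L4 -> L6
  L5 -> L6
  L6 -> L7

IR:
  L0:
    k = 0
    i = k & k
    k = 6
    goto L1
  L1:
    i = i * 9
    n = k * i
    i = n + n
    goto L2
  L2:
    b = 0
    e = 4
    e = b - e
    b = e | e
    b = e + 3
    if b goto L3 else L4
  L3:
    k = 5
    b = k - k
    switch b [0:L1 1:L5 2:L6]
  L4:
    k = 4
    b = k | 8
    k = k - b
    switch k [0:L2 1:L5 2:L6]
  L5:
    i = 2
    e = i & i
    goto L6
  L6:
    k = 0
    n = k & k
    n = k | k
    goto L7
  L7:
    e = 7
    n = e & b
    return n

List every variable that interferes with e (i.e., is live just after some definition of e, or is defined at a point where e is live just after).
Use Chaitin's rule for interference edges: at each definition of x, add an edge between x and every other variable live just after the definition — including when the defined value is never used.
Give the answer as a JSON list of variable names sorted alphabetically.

Block summaries:
  L0: def={i,k} ue=∅
  L1: def={i,n} ue={i,k}
  L2: def={b,e} ue=∅
  L3: def={b,k} ue=∅
  L4: def={b,k} ue=∅
  L5: def={e,i} ue=∅
  L6: def={k,n} ue=∅
  L7: def={e,n} ue={b}

Liveness:
  L0: in=∅ out={i,k}
  L1: in={i,k} out={i}
  L2: in={i} out={i}
  L3: in={i} out={b,i,k}
  L4: in={i} out={b,i}
  L5: in={b} out={b}
  L6: in={b} out={b}
  L7: in={b} out=∅

Conflict graph:
  b↔{e,i,k,n}
  e↔{b,i}
  i↔{b,e,k}
  k↔{b,i,n}
  n↔{b,k}

N(e) = ["b", "i"]

Answer: ["b", "i"]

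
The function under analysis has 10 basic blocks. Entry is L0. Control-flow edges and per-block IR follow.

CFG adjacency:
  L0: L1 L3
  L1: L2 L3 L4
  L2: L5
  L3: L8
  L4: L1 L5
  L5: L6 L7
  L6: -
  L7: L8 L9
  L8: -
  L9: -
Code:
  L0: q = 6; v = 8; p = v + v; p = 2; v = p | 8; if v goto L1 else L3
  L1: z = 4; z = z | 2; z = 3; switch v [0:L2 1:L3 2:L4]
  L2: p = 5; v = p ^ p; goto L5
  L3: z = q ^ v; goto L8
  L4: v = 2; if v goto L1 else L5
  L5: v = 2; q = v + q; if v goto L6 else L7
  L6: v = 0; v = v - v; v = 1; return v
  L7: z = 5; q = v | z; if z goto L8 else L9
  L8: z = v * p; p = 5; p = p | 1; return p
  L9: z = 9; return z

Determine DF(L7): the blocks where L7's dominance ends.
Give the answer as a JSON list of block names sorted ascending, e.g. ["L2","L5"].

Answer: ["L8"]

Derivation:
idom tree: L1←L0 L2←L1 L3←L0 L4←L1 L5←L1 L6←L5 L7←L5 L8←L0 L9←L7
Dom at joins:
  L1: preds {L0,L4}: {L0} ∩ {L0,L1,L4} = {L0}; idom=L0
  L3: preds {L0,L1}: {L0} ∩ {L0,L1} = {L0}; idom=L0
  L5: preds {L2,L4}: {L0,L1,L2} ∩ {L0,L1,L4} = {L0,L1}; idom=L1
  L8: preds {L3,L7}: {L0,L3} ∩ {L0,L1,L5,L7} = {L0}; idom=L0

DF derivation:
  join L1 pred L0: · stop@L0
  join L1 pred L4: L4→L1 stop@L0
  join L3 pred L0: · stop@L0
  join L3 pred L1: L1 stop@L0
  join L5 pred L2: L2 stop@L1
  join L5 pred L4: L4 stop@L1
  join L8 pred L3: L3 stop@L0
  join L8 pred L7: L7→L5→L1 stop@L0
  L0: DF=∅
  L1: DF={L1,L3,L8}
  L2: DF={L5}
  L3: DF={L8}
  L4: DF={L1,L5}
  L5: DF={L8}
  L6: DF=∅
  L7: DF={L8}
  L8: DF=∅
  L9: DF=∅

DF(L7) = ["L8"]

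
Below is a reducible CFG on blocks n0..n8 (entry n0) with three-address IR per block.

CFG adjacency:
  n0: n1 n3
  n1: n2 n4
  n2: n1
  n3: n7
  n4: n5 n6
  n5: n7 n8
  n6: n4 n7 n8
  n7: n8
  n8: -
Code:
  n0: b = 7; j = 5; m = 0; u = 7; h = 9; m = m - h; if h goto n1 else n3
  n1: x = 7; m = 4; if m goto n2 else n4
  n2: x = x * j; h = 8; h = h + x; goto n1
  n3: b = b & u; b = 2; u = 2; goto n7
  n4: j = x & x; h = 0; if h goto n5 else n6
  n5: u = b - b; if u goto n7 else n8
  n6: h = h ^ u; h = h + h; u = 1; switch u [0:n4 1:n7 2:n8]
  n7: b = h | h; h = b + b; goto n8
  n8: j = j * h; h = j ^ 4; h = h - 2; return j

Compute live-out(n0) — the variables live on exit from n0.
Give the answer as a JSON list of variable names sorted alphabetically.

Answer: ["b", "h", "j", "u"]

Analysis:
def/use:
  n0 def {b,h,j,m,u} use ∅
  n1 def {m,x} use ∅
  n2 def {h,x} use {j,x}
  n3 def {b,u} use {b,u}
  n4 def {h,j} use {x}
  n5 def {u} use {b}
  n6 def {h,u} use {h,u}
  n7 def {b,h} use {h}
  n8 def {h,j} use {h,j}

Backward fixpoint:
  n0: in=∅ out={b,h,j,u}
  n1: in={b,j,u} out={b,j,u,x}
  n2: in={b,j,u,x} out={b,j,u}
  n3: in={b,h,j,u} out={h,j}
  n4: in={b,u,x} out={b,h,j,u,x}
  n5: in={b,h,j} out={h,j}
  n6: in={b,h,j,u,x} out={b,h,j,u,x}
  n7: in={h,j} out={h,j}
  n8: in={h,j} out=∅

live-out(n0) = ["b", "h", "j", "u"]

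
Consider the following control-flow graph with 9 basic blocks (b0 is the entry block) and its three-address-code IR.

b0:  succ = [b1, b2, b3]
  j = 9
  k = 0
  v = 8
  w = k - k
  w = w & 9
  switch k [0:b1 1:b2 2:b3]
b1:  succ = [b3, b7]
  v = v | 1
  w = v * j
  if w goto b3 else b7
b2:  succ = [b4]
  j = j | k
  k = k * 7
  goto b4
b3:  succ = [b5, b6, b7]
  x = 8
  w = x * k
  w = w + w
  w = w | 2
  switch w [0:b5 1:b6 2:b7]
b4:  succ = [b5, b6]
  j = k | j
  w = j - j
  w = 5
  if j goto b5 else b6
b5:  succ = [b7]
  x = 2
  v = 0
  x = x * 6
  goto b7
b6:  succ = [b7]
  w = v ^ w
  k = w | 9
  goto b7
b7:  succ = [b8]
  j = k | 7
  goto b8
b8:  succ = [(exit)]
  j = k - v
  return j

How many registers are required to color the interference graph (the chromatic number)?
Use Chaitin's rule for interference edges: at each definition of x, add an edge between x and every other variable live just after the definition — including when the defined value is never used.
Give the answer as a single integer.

def/use:
  b0: {j,k,v,w} / ∅
  b1: {v,w} / {j,v}
  b2: {j,k} / {j,k}
  b3: {w,x} / {k}
  b4: {j,w} / {j,k}
  b5: {v,x} / ∅
  b6: {k,w} / {v,w}
  b7: {j} / {k}
  b8: {j} / {k,v}

Backward fixpoint:
  b0: in=∅ out={j,k,v}
  b1: in={j,k,v} out={k,v}
  b2: in={j,k,v} out={j,k,v}
  b3: in={k,v} out={k,v,w}
  b4: in={j,k,v} out={k,v,w}
  b5: in={k} out={k,v}
  b6: in={v,w} out={k,v}
  b7: in={k,v} out={k,v}
  b8: in={k,v} out=∅

Interference:
  j↔{k,v,w}
  k↔{j,v,w,x}
  v↔{j,k,w,x}
  w↔{j,k,v}
  x↔{k,v}

Registers:
  clique {j,k,v,w} ⇒ need ≥ 4
  4-colouring: R0={k}  R1={v}  R2={j,x}  R3={w}
  χ = 4

Answer: 4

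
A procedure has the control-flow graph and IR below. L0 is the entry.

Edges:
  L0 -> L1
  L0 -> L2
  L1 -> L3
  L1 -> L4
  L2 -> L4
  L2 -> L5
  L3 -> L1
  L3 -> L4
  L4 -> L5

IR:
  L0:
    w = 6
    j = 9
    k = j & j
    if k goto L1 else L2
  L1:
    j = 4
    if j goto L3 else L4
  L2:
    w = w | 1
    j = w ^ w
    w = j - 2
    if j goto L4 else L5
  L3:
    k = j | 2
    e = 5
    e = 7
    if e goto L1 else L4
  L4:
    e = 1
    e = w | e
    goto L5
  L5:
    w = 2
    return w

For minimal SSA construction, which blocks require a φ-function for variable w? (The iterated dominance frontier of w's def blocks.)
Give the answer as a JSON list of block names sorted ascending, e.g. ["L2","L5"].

idom tree: L1←L0 L2←L0 L3←L1 L4←L0 L5←L0
Dom∩ at merges:
  L1: preds {L0,L3}: {L0} ∩ {L0,L1,L3} = {L0}; idom=L0
  L4: preds {L1,L2,L3}: {L0,L1} ∩ {L0,L2} ∩ {L0,L1,L3} = {L0}; idom=L0
  L5: preds {L2,L4}: {L0,L2} ∩ {L0,L4} = {L0}; idom=L0

Frontier:
  join L1 pred L0: · stop@L0
  join L1 pred L3: L3→L1 stop@L0
  join L4 pred L1: L1 stop@L0
  join L4 pred L2: L2 stop@L0
  join L4 pred L3: L3→L1 stop@L0
  join L5 pred L2: L2 stop@L0
  join L5 pred L4: L4 stop@L0
  L0: DF=∅
  L1: DF={L1,L4}
  L2: DF={L4,L5}
  L3: DF={L1,L4}
  L4: DF={L5}
  L5: DF=∅

φ for w: defs {L0,L2,L5}
  DF⁺ = {L4,L5}

Answer: ["L4", "L5"]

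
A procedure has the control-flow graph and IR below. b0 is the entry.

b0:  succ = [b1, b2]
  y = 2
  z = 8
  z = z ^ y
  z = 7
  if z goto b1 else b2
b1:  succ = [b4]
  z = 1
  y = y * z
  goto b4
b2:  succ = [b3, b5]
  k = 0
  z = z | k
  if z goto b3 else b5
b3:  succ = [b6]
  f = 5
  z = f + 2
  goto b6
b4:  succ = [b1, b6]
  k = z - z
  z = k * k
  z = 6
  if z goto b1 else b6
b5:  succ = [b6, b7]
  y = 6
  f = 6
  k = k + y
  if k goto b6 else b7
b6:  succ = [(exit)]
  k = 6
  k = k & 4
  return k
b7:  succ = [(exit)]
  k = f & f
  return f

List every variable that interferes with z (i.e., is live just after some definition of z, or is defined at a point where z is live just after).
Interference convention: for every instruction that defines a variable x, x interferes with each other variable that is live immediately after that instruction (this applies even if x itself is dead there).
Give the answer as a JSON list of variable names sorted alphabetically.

Answer: ["k", "y"]

Derivation:
def/use:
  b0: {y,z} / ∅
  b1: {y,z} / {y}
  b2: {k,z} / {z}
  b3: {f,z} / ∅
  b4: {k,z} / {z}
  b5: {f,k,y} / {k}
  b6: {k} / ∅
  b7: {k} / {f}

Live sets:
  b0: in=∅ out={y,z}
  b1: in={y} out={y,z}
  b2: in={z} out={k}
  b3: in=∅ out=∅
  b4: in={y,z} out={y}
  b5: in={k} out={f}
  b6: in=∅ out=∅
  b7: in={f} out=∅

Conflict graph:
  f: {k,y}
  k: {f,y,z}
  y: {f,k,z}
  z: {k,y}

N(z) = ["k", "y"]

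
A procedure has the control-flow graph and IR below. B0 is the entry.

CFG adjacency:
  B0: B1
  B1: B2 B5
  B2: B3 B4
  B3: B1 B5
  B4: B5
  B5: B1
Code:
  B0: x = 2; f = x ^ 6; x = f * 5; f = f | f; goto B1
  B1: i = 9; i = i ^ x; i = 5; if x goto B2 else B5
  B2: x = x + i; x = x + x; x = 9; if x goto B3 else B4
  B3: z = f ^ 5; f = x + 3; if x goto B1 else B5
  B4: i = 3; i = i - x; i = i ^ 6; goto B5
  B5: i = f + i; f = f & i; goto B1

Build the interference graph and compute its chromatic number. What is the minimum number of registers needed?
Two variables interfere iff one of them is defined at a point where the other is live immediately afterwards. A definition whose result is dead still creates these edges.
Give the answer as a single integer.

Per-block:
  B0: def={f,x} ue=∅
  B1: def={i} ue={x}
  B2: def={x} ue={i,x}
  B3: def={f,z} ue={f,x}
  B4: def={i} ue={x}
  B5: def={f,i} ue={f,i}

Backward fixpoint:
  B0 li=∅ lo={f,x}
  B1 li={f,x} lo={f,i,x}
  B2 li={f,i,x} lo={f,i,x}
  B3 li={f,i,x} lo={f,i,x}
  B4 li={f,x} lo={f,i,x}
  B5 li={f,i,x} lo={f,x}

Interference:
  f: {i,x}
  i: {f,x,z}
  x: {f,i,z}
  z: {i,x}

Chromatic number:
  clique {f,i,x} ⇒ need ≥ 3
  assign f→c2 i→c0 x→c1 z→c2 — no edge inside a register ⇒ χ ≤ 3
  χ = 3

Answer: 3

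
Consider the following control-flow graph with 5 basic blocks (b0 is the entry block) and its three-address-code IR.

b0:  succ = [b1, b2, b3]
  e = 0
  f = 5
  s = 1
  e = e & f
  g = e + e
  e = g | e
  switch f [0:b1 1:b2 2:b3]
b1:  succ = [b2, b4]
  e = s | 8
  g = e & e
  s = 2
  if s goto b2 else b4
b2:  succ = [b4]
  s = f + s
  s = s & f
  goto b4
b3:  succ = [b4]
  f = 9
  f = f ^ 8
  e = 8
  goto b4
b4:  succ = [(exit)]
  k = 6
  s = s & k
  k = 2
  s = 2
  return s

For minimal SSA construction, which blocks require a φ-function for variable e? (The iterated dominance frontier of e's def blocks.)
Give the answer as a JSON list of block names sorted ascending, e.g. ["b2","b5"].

idom tree: b1←b0 b2←b0 b3←b0 b4←b0
Join-block Dom:
  b2: preds {b0,b1}: {b0} ∩ {b0,b1} = {b0}; idom=b0
  b4: preds {b1,b2,b3}: {b0,b1} ∩ {b0,b2} ∩ {b0,b3} = {b0}; idom=b0

DF derivation:
  join b2 pred b0: · stop@b0
  join b2 pred b1: b1 stop@b0
  join b4 pred b1: b1 stop@b0
  join b4 pred b2: b2 stop@b0
  join b4 pred b3: b3 stop@b0
  DF(b0)=∅
  DF(b1)={b2,b4}
  DF(b2)={b4}
  DF(b3)={b4}
  DF(b4)=∅

φ for e: defs {b0,b1,b3}
  DF⁺ = {b2,b4}

Answer: ["b2", "b4"]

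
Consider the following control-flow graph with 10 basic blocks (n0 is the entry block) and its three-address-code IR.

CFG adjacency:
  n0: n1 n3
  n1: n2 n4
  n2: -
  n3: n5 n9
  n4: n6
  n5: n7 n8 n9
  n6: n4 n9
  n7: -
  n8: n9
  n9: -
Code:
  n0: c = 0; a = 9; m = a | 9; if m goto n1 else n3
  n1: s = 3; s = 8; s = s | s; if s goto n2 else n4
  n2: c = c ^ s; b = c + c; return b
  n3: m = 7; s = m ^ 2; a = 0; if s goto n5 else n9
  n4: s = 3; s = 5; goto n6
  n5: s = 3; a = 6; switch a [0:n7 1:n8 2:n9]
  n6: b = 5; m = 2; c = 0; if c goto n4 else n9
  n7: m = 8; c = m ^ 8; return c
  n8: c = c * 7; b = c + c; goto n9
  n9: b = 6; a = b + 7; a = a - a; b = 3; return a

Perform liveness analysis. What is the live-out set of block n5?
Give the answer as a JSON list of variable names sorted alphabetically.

def/use:
  n0 def {a,c,m} use ∅
  n1 def {s} use ∅
  n2 def {b,c} use {c,s}
  n3 def {a,m,s} use ∅
  n4 def {s} use ∅
  n5 def {a,s} use ∅
  n6 def {b,c,m} use ∅
  n7 def {c,m} use ∅
  n8 def {b,c} use {c}
  n9 def {a,b} use ∅

Live sets:
  n0: in=∅ out={c}
  n1: in={c} out={c,s}
  n2: in={c,s} out=∅
  n3: in={c} out={c}
  n4: in=∅ out=∅
  n5: in={c} out={c}
  n6: in=∅ out=∅
  n7: in=∅ out=∅
  n8: in={c} out=∅
  n9: in=∅ out=∅

live-out(n5) = ["c"]

Answer: ["c"]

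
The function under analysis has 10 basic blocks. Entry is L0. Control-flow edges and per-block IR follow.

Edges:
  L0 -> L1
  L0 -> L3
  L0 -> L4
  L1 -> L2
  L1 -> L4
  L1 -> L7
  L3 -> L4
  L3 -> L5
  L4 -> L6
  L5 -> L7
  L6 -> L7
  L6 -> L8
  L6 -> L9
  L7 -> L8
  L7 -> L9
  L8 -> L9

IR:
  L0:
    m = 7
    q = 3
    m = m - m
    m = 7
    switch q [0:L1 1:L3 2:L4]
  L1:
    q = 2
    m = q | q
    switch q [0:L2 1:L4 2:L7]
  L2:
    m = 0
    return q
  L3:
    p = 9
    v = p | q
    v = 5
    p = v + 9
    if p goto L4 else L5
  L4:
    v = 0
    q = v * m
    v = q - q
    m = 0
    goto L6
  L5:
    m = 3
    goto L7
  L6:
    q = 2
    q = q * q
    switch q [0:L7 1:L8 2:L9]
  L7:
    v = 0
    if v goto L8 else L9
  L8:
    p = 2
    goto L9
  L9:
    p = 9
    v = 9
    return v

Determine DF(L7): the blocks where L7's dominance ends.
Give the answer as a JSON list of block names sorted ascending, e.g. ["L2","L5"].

idom tree: L1←L0 L2←L1 L3←L0 L4←L0 L5←L3 L6←L4 L7←L0 L8←L0 L9←L0
Join-block Dom:
  L4: preds {L0,L1,L3}: {L0} ∩ {L0,L1} ∩ {L0,L3} = {L0}; idom=L0
  L7: preds {L1,L5,L6}: {L0,L1} ∩ {L0,L3,L5} ∩ {L0,L4,L6} = {L0}; idom=L0
  L8: preds {L6,L7}: {L0,L4,L6} ∩ {L0,L7} = {L0}; idom=L0
  L9: preds {L6,L7,L8}: {L0,L4,L6} ∩ {L0,L7} ∩ {L0,L8} = {L0}; idom=L0

DF walk-up:
  L4←L0: walk · to L0
  L4←L1: walk L1 to L0
  L4←L3: walk L3 to L0
  L7←L1: walk L1 to L0
  L7←L5: walk L5→L3 to L0
  L7←L6: walk L6→L4 to L0
  L8←L6: walk L6→L4 to L0
  L8←L7: walk L7 to L0
  L9←L6: walk L6→L4 to L0
  L9←L7: walk L7 to L0
  L9←L8: walk L8 to L0
  L0: DF=∅
  L1: DF={L4,L7}
  L2: DF=∅
  L3: DF={L4,L7}
  L4: DF={L7,L8,L9}
  L5: DF={L7}
  L6: DF={L7,L8,L9}
  L7: DF={L8,L9}
  L8: DF={L9}
  L9: DF=∅

DF(L7) = ["L8", "L9"]

Answer: ["L8", "L9"]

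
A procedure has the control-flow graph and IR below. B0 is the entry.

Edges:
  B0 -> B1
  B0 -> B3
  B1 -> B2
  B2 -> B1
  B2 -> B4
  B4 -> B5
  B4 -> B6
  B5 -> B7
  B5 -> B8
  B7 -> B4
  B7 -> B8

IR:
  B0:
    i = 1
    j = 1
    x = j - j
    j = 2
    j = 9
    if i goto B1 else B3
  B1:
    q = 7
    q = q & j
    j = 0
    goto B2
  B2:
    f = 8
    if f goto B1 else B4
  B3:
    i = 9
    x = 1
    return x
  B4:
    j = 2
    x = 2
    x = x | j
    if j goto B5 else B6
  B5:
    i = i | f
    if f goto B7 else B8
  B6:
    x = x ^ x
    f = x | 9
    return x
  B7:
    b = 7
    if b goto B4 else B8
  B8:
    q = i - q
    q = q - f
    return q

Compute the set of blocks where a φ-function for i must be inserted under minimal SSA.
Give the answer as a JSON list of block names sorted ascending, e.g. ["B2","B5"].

idom tree: B1←B0 B2←B1 B3←B0 B4←B2 B5←B4 B6←B4 B7←B5 B8←B5
Dom∩ at merges:
  B1: preds {B0,B2}: {B0} ∩ {B0,B1,B2} = {B0}; idom=B0
  B4: preds {B2,B7}: {B0,B1,B2} ∩ {B0,B1,B2,B4,B5,B7} = {B0,B1,B2}; idom=B2
  B8: preds {B5,B7}: {B0,B1,B2,B4,B5} ∩ {B0,B1,B2,B4,B5,B7} = {B0,B1,B2,B4,B5}; idom=B5

DF derivation:
  B1←B0: walk · to B0
  B1←B2: walk B2→B1 to B0
  B4←B2: walk · to B2
  B4←B7: walk B7→B5→B4 to B2
  B8←B5: walk · to B5
  B8←B7: walk B7 to B5
  DF(B0)=∅
  DF(B1)={B1}
  DF(B2)={B1}
  DF(B3)=∅
  DF(B4)={B4}
  DF(B5)={B4}
  DF(B6)=∅
  DF(B7)={B4,B8}
  DF(B8)=∅

φ for i: defs {B0,B3,B5}
  DF⁺ = {B4}

Answer: ["B4"]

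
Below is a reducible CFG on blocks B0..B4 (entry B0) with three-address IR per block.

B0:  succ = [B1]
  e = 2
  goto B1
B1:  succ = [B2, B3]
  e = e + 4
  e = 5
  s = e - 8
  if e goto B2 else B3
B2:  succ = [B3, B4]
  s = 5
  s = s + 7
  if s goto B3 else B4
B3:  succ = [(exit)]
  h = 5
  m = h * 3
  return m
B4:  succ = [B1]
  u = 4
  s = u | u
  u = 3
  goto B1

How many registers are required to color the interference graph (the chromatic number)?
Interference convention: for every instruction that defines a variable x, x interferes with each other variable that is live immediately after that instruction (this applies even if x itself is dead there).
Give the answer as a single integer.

Per-block:
  B0: {e} / ∅
  B1: {e,s} / {e}
  B2: {s} / ∅
  B3: {h,m} / ∅
  B4: {s,u} / ∅

Live sets:
  live B0: ∅→{e}
  live B1: {e}→{e}
  live B2: {e}→{e}
  live B3: ∅→∅
  live B4: {e}→{e}

Interference:
  e: {s,u}
  h: ∅
  m: ∅
  s: {e}
  u: {e}

Chromatic number:
  {e,s} pairwise interfere (2-clique) ⇒ χ ≥ 2
  assign e→c0 h→c0 m→c0 s→c1 u→c1 — no edge inside a register ⇒ χ ≤ 2
  χ = 2

Answer: 2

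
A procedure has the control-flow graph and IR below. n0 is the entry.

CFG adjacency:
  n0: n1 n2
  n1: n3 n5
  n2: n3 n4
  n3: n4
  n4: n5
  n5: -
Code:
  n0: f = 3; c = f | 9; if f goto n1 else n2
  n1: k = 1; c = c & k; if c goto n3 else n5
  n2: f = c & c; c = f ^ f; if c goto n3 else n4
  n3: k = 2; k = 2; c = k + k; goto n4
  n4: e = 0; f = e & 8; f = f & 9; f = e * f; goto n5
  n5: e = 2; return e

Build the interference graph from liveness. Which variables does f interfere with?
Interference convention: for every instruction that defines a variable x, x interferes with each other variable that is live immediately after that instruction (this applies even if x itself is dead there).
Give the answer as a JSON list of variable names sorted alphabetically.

Answer: ["c", "e"]

Analysis:
Block summaries:
  n0: {c,f} / ∅
  n1: {c,k} / {c}
  n2: {c,f} / {c}
  n3: {c,k} / ∅
  n4: {e,f} / ∅
  n5: {e} / ∅

Backward fixpoint:
  n0: in=∅ out={c}
  n1: in={c} out=∅
  n2: in={c} out=∅
  n3: in=∅ out=∅
  n4: in=∅ out=∅
  n5: in=∅ out=∅

Interference:
  c↔{f,k}
  e↔{f}
  f↔{c,e}
  k↔{c}

N(f) = ["c", "e"]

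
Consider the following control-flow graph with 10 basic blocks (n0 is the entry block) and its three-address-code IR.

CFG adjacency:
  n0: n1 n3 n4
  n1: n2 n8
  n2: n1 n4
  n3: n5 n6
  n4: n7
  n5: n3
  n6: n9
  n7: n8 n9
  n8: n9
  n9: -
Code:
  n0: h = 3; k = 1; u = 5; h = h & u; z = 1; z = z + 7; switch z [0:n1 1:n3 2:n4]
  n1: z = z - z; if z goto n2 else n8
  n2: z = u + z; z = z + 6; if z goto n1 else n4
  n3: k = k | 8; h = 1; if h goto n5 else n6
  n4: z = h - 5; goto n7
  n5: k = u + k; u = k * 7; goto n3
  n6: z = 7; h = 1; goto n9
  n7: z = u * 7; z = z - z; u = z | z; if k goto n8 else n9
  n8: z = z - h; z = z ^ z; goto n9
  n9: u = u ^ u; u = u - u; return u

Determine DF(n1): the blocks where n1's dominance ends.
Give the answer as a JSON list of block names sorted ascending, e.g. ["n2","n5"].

idom tree: n1←n0 n2←n1 n3←n0 n4←n0 n5←n3 n6←n3 n7←n4 n8←n0 n9←n0
Dom at joins:
  n1: preds {n0,n2}: {n0} ∩ {n0,n1,n2} = {n0}; idom=n0
  n3: preds {n0,n5}: {n0} ∩ {n0,n3,n5} = {n0}; idom=n0
  n4: preds {n0,n2}: {n0} ∩ {n0,n1,n2} = {n0}; idom=n0
  n8: preds {n1,n7}: {n0,n1} ∩ {n0,n4,n7} = {n0}; idom=n0
  n9: preds {n6,n7,n8}: {n0,n3,n6} ∩ {n0,n4,n7} ∩ {n0,n8} = {n0}; idom=n0

Frontier:
  n1←n0: walk · to n0
  n1←n2: walk n2→n1 to n0
  n3←n0: walk · to n0
  n3←n5: walk n5→n3 to n0
  n4←n0: walk · to n0
  n4←n2: walk n2→n1 to n0
  n8←n1: walk n1 to n0
  n8←n7: walk n7→n4 to n0
  n9←n6: walk n6→n3 to n0
  n9←n7: walk n7→n4 to n0
  n9←n8: walk n8 to n0
  DF(n0)=∅
  DF(n1)={n1,n4,n8}
  DF(n2)={n1,n4}
  DF(n3)={n3,n9}
  DF(n4)={n8,n9}
  DF(n5)={n3}
  DF(n6)={n9}
  DF(n7)={n8,n9}
  DF(n8)={n9}
  DF(n9)=∅

DF(n1) = ["n1", "n4", "n8"]

Answer: ["n1", "n4", "n8"]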